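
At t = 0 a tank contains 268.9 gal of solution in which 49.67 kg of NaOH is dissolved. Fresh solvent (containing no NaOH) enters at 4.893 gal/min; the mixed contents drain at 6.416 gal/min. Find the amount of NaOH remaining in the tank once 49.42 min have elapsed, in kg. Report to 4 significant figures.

12.45 kg

Let m(t) be the amount of NaOH. Volume: V(t) = V₀ + (Q_in − Q_out) t = 268.9 − 1.52300 t; V(49.42) = 193.633 gal.
No NaOH enters, so dm/dt = −Q_out · (m/V).
dm/m = −Q_out dt/(V₀ − 1.52300 t); integrating gives ln(m/m₀) = −(Q_out/(Q_in−Q_out)) ln(V/V₀).
m = m₀ (V₀/V)^(Q_out/(Q_in−Q_out)) = 49.67 × (268.9/193.633)^(-4.21274) = 12.4541 kg.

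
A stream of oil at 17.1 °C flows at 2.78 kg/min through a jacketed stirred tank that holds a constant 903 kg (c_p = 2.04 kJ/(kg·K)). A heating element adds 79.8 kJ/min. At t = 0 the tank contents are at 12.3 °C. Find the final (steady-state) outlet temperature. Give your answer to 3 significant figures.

31.2 °C

Heat balance on the well-mixed liquid: M c_p dT/dt = ṁ c_p (T_in − T) + 79.8.
At steady state dT/dt = 0 ⇒ T_ss = T_in + Q̇/(ṁ c_p) = 17.1 + 79.8/(2.78·2.04) = 31.171 °C.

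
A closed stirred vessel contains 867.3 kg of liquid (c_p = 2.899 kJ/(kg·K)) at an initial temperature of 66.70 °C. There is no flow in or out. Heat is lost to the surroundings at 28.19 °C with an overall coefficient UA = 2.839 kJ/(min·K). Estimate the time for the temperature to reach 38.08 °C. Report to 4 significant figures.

First-law balance (no shaft work): M c_p dT/dt = −UA(T − T_amb).
τ = M c_p/UA = 885.630 min; T_ss = T_amb = 28.1900 °C.
T(t) = T_ss + (T₀ − T_ss)e^(−t/τ); set T = 38.08:
t = −τ ln[(T − T_ss)/(T₀ − T_ss)] = −885.630 · ln(0.256816) = 1203.92 min.

1204 min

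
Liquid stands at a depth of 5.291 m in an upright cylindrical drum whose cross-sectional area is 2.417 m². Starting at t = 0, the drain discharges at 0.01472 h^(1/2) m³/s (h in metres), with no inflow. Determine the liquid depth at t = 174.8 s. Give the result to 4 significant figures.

3.126 m

Unsteady balance on liquid volume: A dh/dt = −0.01472 √h.
∫ h^(−1/2) dh = −(0.01472/A) ∫ dt, giving 2√h = 2√h₀ − (0.01472/A) t.
√h = √5.291 − 0.01472·174.8/(2·2.417) = 2.30022 − 0.532283 = 1.76793.
h = 1.76793² = 3.12559 m.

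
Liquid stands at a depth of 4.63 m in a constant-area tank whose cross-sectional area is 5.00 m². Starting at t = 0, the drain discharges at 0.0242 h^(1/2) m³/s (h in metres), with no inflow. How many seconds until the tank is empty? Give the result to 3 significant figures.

889 s

Unsteady balance on liquid volume: A dh/dt = −0.0242 √h.
This is separable: 2 d(√h)/dt = −0.0242/A, so √h = √h₀ − (0.0242/(2A)) t.
Set h = 0: 2√h₀ = (0.0242/A) t_empty ⇒ t_empty = 2A√h₀/0.0242.
t_empty = 2·5.00·√4.63/0.0242 = 10.000·2.1517/0.0242 = 889.15 s.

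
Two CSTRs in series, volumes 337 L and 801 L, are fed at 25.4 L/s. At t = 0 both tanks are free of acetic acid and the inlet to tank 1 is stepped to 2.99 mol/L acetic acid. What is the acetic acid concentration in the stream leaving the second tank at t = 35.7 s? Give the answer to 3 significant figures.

1.47 mol/L

Each tank obeys Vᵢ dCᵢ/dt = Q(Cᵢ₋₁ − Cᵢ), so τᵢ = Vᵢ/Q.
τ₁ = 337/25.4 = 13.268 s; τ₂ = 801/25.4 = 31.535 s.
Tank 1: C₁ = C_in(1 − e^(−t/τ₁)). Tank 2 (τ₁ ≠ τ₂): C₂ = C_in[1 − (τ₁ e^(−t/τ₁) − τ₂ e^(−t/τ₂))/(τ₁ − τ₂)].
At t = 35.7: e^(−t/τ₁) = 0.067831, e^(−t/τ₂) = 0.32237.
C₂ = 2.99·[1 − (13.268·0.067831 − 31.535·0.32237)/(-18.268)] = 2.99·0.49276 = 1.4734 mol/L.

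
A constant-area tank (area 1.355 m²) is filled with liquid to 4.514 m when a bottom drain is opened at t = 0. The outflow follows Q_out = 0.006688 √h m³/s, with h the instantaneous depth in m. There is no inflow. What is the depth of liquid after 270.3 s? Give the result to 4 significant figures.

With no inflow, A dh/dt = −0.006688 √h.
∫ h^(−1/2) dh = −(0.006688/A) ∫ dt, giving 2√h = 2√h₀ − (0.006688/A) t.
√h = √4.514 − 0.006688·270.3/(2·1.355) = 2.12462 − 0.667072 = 1.45755.
h = 1.45755² = 2.12444 m.

2.124 m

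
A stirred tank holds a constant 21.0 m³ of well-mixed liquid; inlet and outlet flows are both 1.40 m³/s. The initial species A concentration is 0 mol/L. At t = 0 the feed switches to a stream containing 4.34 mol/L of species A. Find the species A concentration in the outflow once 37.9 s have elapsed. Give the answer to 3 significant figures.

Transient balance on the dissolved component: V dC/dt = Q(C_in − C).
So dC/dt = (C_in − C)/τ with τ = V/Q = 21.0/1.40 = 15.000 s.
This is linear first-order; C(t) = C_in + (C₀ − C_in) e^(−t/τ).
C(37.9) = 4.34 + (0 − 4.34)·e^(−37.9/15.000) = 4.34 + (-4.3400)·0.079925 = 3.9931 mol/L.

3.99 mol/L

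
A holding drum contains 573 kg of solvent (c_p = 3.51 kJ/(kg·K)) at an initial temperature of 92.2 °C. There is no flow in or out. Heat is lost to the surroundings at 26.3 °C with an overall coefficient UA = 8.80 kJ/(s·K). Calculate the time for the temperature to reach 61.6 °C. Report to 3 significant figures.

Lumped-capacitance energy balance: M c_p dT/dt = UA(T_amb − T).
τ = M c_p/UA = 228.55 s; T_ss = T_amb = 26.300 °C.
T(t) = T_ss + (T₀ − T_ss)e^(−t/τ); set T = 61.6:
t = −τ ln[(T − T_ss)/(T₀ − T_ss)] = −228.55 · ln(0.53566) = 142.67 s.

143 s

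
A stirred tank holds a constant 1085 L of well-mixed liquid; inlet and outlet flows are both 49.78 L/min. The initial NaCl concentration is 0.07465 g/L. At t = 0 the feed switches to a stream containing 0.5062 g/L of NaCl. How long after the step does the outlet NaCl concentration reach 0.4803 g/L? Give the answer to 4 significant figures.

61.31 min

Transient balance on the dissolved component: V dC/dt = Q(C_in − C), so τ = V/Q = 21.7959 min.
C(t) = C_in + (C₀ − C_in) e^(−t/τ). Set C = 0.4803 and solve for t:
e^(−t/τ) = (C − C_in)/(C₀ − C_in) = (0.4803 − 0.5062)/(0.07465 − 0.5062) = 0.0600162
t = −τ ln(…) = 21.7959 × 2.81314 = 61.3149 min.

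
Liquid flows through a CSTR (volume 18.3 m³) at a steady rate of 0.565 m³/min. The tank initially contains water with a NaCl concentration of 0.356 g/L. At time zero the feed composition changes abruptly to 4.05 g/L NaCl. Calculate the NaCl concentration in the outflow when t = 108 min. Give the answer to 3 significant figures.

Mass balance on the solute (V constant): V dC/dt = Q(C_in − C).
Rewrite as dC/dt + C/τ = C_in/τ, τ = V/Q = 32.389 min.
Integrating: C(t) = C_in + (C₀ − C_in) e^(−t/τ).
C(108) = 4.05 + (0.356 − 4.05)·e^(−108/32.389) = 4.05 + (-3.6940)·0.035635 = 3.9184 g/L.

3.92 g/L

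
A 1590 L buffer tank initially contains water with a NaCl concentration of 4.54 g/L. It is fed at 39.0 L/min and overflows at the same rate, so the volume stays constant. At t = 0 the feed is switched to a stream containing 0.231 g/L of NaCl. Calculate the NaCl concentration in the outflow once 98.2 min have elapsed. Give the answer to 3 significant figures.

Accumulation = in − out for the solute gives V dC/dt = Q(C_in − C).
So dC/dt = (C_in − C)/τ with τ = V/Q = 1590/39.0 = 40.769 min.
Integrating: C(t) = C_in + (C₀ − C_in) e^(−t/τ).
C(98.2) = 0.231 + (4.54 − 0.231)·e^(−98.2/40.769) = 0.231 + (4.3090)·0.089934 = 0.61853 g/L.

0.619 g/L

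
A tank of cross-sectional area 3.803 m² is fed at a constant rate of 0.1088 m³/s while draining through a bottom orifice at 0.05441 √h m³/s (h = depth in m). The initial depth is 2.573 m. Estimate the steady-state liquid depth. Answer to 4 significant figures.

Accumulation of liquid (constant cross-section A): A dh/dt = Q_in − 0.05441 √h. At steady state dh/dt = 0:
Q_in = 0.05441 √h_ss ⇒ √h_ss = 0.1088/0.05441 = 1.99963.
h_ss = 1.99963² = 3.99853 m. (Since h₀ = 2.573 m < h_ss, the level will rise toward this value.)

3.999 m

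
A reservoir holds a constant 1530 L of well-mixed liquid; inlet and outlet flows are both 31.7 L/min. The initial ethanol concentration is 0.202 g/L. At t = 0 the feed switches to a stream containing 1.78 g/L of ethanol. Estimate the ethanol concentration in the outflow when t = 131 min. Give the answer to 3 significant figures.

Transient balance on the dissolved component: V dC/dt = Q(C_in − C).
So dC/dt = (C_in − C)/τ with τ = V/Q = 1530/31.7 = 48.265 min.
Solution: C(t) = C_in + (C₀ − C_in) e^(−t/τ).
C(131) = 1.78 + (0.202 − 1.78)·e^(−131/48.265) = 1.78 + (-1.5780)·0.066259 = 1.6754 g/L.

1.68 g/L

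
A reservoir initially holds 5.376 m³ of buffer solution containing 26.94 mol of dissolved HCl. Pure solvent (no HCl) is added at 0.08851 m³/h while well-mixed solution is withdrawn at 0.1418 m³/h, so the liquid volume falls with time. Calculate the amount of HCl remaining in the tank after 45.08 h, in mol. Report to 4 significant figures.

Let m(t) be the amount of HCl. Volume: V(t) = V₀ + (Q_in − Q_out) t = 5.376 − 0.0532900 t; V(45.08) = 2.97369 m³.
Species balance (pure solvent in): dm/dt = −Q_out · m/V(t).
Separate: dm/m = −Q_out dt/V(t) ⇒ ln(m/m₀) = −(Q_out/(Q_in−Q_out)) ln(V/V₀).
m = m₀ (V₀/V)^(Q_out/(Q_in−Q_out)) = 26.94 × (5.376/2.97369)^(-2.66091) = 5.57323 mol.

5.573 mol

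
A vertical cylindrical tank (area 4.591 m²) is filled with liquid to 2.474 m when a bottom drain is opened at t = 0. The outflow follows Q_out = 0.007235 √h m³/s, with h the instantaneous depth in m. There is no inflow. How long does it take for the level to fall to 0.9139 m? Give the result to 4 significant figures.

Volume balance on the tank: A dh/dt = −0.007235 √h.
Separate and integrate: 2(√h − √h₀) = −(0.007235/A) t.
t = 2A(√h₀ − √h)/0.007235 = 2·4.591·(√2.474 − √0.9139)/0.007235
  = 9.18200 × (1.57290 − 0.955981) / 0.007235 = 782.931 s.

782.9 s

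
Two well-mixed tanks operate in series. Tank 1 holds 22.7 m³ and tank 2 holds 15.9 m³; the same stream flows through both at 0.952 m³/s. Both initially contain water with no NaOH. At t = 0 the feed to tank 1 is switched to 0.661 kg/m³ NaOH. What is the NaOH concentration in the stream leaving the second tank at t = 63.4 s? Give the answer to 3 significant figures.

Species balance on tank i: dCᵢ/dt = (Cᵢ₋₁ − Cᵢ)/τᵢ with τᵢ = Vᵢ/Q.
τ₁ = 22.7/0.952 = 23.845 s; τ₂ = 15.9/0.952 = 16.702 s.
Solving the cascade with C₁(0)=C₂(0)=0 gives C₂(t) = C_in[1 − (τ₁ e^(−t/τ₁) − τ₂ e^(−t/τ₂))/(τ₁ − τ₂)].
At t = 63.4: e^(−t/τ₁) = 0.070026, e^(−t/τ₂) = 0.022460.
C₂ = 0.661·[1 − (23.845·0.070026 − 16.702·0.022460)/(7.1429)] = 0.661·0.81875 = 0.54120 kg/m³.

0.541 kg/m³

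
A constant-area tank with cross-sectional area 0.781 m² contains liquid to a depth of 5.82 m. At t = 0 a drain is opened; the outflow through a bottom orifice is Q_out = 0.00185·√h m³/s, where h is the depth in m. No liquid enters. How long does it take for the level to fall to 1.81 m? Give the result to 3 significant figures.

With no inflow, A dh/dt = −0.00185 √h.
This is separable: 2 d(√h)/dt = −0.00185/A, so √h = √h₀ − (0.00185/(2A)) t.
t = 2A(√h₀ − √h)/0.00185 = 2·0.781·(√5.82 − √1.81)/0.00185
  = 1.5620 × (2.4125 − 1.3454) / 0.00185 = 900.98 s.

901 s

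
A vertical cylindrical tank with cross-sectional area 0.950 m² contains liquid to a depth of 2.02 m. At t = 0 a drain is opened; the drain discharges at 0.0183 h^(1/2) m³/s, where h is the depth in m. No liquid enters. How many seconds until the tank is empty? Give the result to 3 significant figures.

148 s

With no inflow, A dh/dt = −0.0183 √h.
This is separable: 2 d(√h)/dt = −0.0183/A, so √h = √h₀ − (0.0183/(2A)) t.
Tank is empty when √h = 0: t_empty = 2A√h₀/0.0183.
t_empty = 2·0.950·√2.02/0.0183 = 1.9000·1.4213/0.0183 = 147.56 s.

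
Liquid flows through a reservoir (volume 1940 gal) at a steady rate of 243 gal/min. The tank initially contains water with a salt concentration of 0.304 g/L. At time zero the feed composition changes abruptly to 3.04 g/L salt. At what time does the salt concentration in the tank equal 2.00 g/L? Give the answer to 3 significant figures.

7.72 min

Accumulation = in − out for the solute gives V dC/dt = Q(C_in − C), so τ = V/Q = 7.9835 min.
C(t) = C_in + (C₀ − C_in) e^(−t/τ). Set C = 2.00 and solve for t:
e^(−t/τ) = (C − C_in)/(C₀ − C_in) = (2.00 − 3.04)/(0.304 − 3.04) = 0.38012
t = −τ ln(…) = 7.9835 × 0.96728 = 7.7223 min.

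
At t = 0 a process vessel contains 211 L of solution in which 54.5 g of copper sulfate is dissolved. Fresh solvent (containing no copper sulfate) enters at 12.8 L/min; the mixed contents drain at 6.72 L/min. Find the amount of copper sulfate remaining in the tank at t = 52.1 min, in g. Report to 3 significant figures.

Total volume: dV/dt = Q_in − Q_out = 6.0800 L/min, so V(t) = 211 + 6.0800 t and V(52.1) = 527.77 L.
Solute balance: dm/dt = 0 − Q_out C = −Q_out m/V(t).
dm/m = −Q_out dt/(V₀ + 6.0800 t); integrating gives ln(m/m₀) = −(Q_out/(Q_in−Q_out)) ln(V/V₀).
m = m₀ (V₀/V)^(Q_out/(Q_in−Q_out)) = 54.5 × (211/527.77)^(1.1053) = 19.784 g.

19.8 g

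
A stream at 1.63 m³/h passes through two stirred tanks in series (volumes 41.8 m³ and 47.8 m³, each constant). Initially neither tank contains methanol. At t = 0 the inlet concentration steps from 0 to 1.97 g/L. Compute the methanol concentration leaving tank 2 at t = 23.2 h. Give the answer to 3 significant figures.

Each tank obeys Vᵢ dCᵢ/dt = Q(Cᵢ₋₁ − Cᵢ), so τᵢ = Vᵢ/Q.
τ₁ = 41.8/1.63 = 25.644 h; τ₂ = 47.8/1.63 = 29.325 h.
Solving the cascade with C₁(0)=C₂(0)=0 gives C₂(t) = C_in[1 − (τ₁ e^(−t/τ₁) − τ₂ e^(−t/τ₂))/(τ₁ − τ₂)].
At t = 23.2: e^(−t/τ₁) = 0.40467, e^(−t/τ₂) = 0.45333.
C₂ = 1.97·[1 − (25.644·0.40467 − 29.325·0.45333)/(-3.6810)] = 1.97·0.20764 = 0.40905 g/L.

0.409 g/L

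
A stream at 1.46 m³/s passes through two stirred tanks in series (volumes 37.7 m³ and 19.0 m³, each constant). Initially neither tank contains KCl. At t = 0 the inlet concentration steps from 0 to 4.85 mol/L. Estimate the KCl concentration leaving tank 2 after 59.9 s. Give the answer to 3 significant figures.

Each tank obeys Vᵢ dCᵢ/dt = Q(Cᵢ₋₁ − Cᵢ), so τᵢ = Vᵢ/Q.
τ₁ = 37.7/1.46 = 25.822 s; τ₂ = 19.0/1.46 = 13.014 s.
Solving the cascade with C₁(0)=C₂(0)=0 gives C₂(t) = C_in[1 − (τ₁ e^(−t/τ₁) − τ₂ e^(−t/τ₂))/(τ₁ − τ₂)].
At t = 59.9: e^(−t/τ₁) = 0.098300, e^(−t/τ₂) = 0.010023.
C₂ = 4.85·[1 − (25.822·0.098300 − 13.014·0.010023)/(12.808)] = 4.85·0.81201 = 3.9382 mol/L.

3.94 mol/L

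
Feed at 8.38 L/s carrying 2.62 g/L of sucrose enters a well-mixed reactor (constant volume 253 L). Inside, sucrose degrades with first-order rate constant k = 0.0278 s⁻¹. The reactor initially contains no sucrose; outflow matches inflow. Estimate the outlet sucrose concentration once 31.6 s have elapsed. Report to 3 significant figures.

Species balance: V dC/dt = Q C_in − Q C − k V C.
dC/dt = (Q/V) C_in − (Q/V + k) C; effective rate a = Q/V + k = 0.033123 + 0.0278 = 0.060923 s⁻¹.
C_ss = Q C_in/(Q + kV) = 1.4244 g/L; C(t) = C_ss + (C₀ − C_ss) e^(−a t).
C(31.6) = 1.4244 + (-1.4244)·e^(−0.060923·31.6) = 1.4244 + (-1.4244)·0.14585 = 1.2167 g/L.

1.22 g/L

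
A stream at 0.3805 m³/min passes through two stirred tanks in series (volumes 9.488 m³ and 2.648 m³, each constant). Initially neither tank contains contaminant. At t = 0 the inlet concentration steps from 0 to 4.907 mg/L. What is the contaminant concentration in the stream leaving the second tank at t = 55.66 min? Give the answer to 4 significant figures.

Time constants: τᵢ = Vᵢ/Q for each well-mixed tank.
τ₁ = 9.488/0.3805 = 24.9356 min; τ₂ = 2.648/0.3805 = 6.95926 min.
Solving the cascade with C₁(0)=C₂(0)=0 gives C₂(t) = C_in[1 − (τ₁ e^(−t/τ₁) − τ₂ e^(−t/τ₂))/(τ₁ − τ₂)].
At t = 55.66: e^(−t/τ₁) = 0.107298, e^(−t/τ₂) = 0.000336144.
C₂ = 4.907·[1 − (24.9356·0.107298 − 6.95926·0.000336144)/(17.9763)] = 4.907·0.851294 = 4.17730 mg/L.

4.177 mg/L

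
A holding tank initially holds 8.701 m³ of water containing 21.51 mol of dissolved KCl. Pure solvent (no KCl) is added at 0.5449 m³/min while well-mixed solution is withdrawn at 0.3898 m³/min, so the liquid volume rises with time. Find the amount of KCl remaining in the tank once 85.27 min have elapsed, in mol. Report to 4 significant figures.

2.108 mol

Let m(t) be the amount of KCl. Volume: V(t) = V₀ + (Q_in − Q_out) t = 8.701 + 0.155100 t; V(85.27) = 21.9264 m³.
Solute balance: dm/dt = 0 − Q_out C = −Q_out m/V(t).
dm/m = −Q_out dt/(V₀ + 0.155100 t); integrating gives ln(m/m₀) = −(Q_out/(Q_in−Q_out)) ln(V/V₀).
m = m₀ (V₀/V)^(Q_out/(Q_in−Q_out)) = 21.51 × (8.701/21.9264)^(2.51322) = 2.10786 mol.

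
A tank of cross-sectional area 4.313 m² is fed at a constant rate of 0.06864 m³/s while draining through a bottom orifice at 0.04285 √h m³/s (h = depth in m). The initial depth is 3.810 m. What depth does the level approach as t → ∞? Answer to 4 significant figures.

2.566 m

Accumulation of liquid (constant cross-section A): A dh/dt = Q_in − 0.04285 √h. At steady state dh/dt = 0:
Q_in = 0.04285 √h_ss ⇒ √h_ss = 0.06864/0.04285 = 1.60187.
h_ss = 1.60187² = 2.56598 m. (Since h₀ = 3.810 m > h_ss, the level will fall toward this value.)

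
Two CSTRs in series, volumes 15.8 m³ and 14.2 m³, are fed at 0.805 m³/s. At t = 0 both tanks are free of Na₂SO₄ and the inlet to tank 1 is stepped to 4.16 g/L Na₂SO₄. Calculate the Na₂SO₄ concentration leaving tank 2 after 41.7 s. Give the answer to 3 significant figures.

Time constants: τᵢ = Vᵢ/Q for each well-mixed tank.
τ₁ = 15.8/0.805 = 19.627 s; τ₂ = 14.2/0.805 = 17.640 s.
Solving the cascade with C₁(0)=C₂(0)=0 gives C₂(t) = C_in[1 − (τ₁ e^(−t/τ₁) − τ₂ e^(−t/τ₂))/(τ₁ − τ₂)].
At t = 41.7: e^(−t/τ₁) = 0.11948, e^(−t/τ₂) = 0.094045.
C₂ = 4.16·[1 − (19.627·0.11948 − 17.640·0.094045)/(1.9876)] = 4.16·0.65477 = 2.7238 g/L.

2.72 g/L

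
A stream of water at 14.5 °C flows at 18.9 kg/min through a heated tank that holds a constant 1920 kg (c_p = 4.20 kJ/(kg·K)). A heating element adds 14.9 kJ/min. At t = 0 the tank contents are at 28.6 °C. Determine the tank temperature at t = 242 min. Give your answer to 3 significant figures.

16.0 °C

First-law balance (no shaft work): M c_p dT/dt = ṁ c_p (T_in − T) + 14.9.
τ = M/ṁ = 101.59 min; T_ss = T_in + Q̇/(ṁ c_p) = 14.5 + 14.9/(18.9·4.20) = 14.688 °C.
Solution: T(t) = T_ss + (T₀ − T_ss) e^(−t/τ).
T(242) = 14.688 + (13.912)·e^(−242/101.59) = 14.688 + (13.912)·0.092348 = 15.972 °C.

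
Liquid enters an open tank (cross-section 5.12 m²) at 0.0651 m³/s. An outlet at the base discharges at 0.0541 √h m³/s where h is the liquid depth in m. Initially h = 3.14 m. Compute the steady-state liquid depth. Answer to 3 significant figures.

Level balance: A dh/dt = 0.0651 − 0.0541 √h. Setting dh/dt = 0:
Q_in = 0.0541 √h_ss ⇒ √h_ss = 0.0651/0.0541 = 1.2033.
h_ss = 1.2033² = 1.4480 m. (Since h₀ = 3.14 m > h_ss, the level will fall toward this value.)

1.45 m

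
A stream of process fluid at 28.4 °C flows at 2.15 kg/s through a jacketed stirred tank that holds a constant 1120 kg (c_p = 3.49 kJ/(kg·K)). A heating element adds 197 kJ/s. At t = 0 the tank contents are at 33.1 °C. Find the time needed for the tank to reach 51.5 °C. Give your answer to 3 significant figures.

1000 s

Energy balance: M c_p dT/dt = ṁ c_p (T_in − T) + 197.
τ = M/ṁ = 520.93 s; T_ss = T_in + Q̇/(ṁ c_p) = 54.654 °C.
T(t) = T_ss + (T₀ − T_ss) e^(−t/τ). Set T = 51.5:
e^(−t/τ) = (51.5 − 54.654)/(33.1 − 54.654) = 0.14635
t = −520.93 · ln(0.14635) = 1001.1 s.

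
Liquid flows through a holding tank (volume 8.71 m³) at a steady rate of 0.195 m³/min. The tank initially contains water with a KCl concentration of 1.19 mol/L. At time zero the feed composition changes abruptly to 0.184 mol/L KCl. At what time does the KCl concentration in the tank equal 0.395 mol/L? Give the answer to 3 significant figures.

Species balance: V dC/dt = Q(C_in − C) ⇒ τ = V/Q = 44.667 min.
C(t) = C_in + (C₀ − C_in) e^(−t/τ). Set C = 0.395 and solve for t:
e^(−t/τ) = (C − C_in)/(C₀ − C_in) = (0.395 − 0.184)/(1.19 − 0.184) = 0.20974
t = −τ ln(…) = 44.667 × 1.5619 = 69.764 min.

69.8 min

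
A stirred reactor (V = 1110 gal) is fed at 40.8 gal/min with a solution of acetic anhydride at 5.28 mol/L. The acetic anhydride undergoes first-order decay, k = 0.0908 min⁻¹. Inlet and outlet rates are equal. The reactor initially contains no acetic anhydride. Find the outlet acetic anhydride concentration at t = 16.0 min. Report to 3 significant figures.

V dC/dt = Q(C_in − C) − k V C.
This is linear with rate a = Q/V + k = 0.12756 min⁻¹.
C_ss = Q C_in/(Q + kV) = 1.5215 mol/L; C(t) = C_ss + (C₀ − C_ss) e^(−a t).
C(16.0) = 1.5215 + (-1.5215)·e^(−0.12756·16.0) = 1.5215 + (-1.5215)·0.12991 = 1.3238 mol/L.

1.32 mol/L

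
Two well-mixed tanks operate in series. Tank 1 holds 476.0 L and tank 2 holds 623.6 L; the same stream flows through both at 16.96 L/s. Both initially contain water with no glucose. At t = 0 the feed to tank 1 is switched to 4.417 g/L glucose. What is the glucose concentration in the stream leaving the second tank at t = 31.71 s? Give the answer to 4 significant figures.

Time constants: τᵢ = Vᵢ/Q for each well-mixed tank.
τ₁ = 476.0/16.96 = 28.0660 s; τ₂ = 623.6/16.96 = 36.7689 s.
Tank 1: C₁ = C_in(1 − e^(−t/τ₁)). Tank 2 (τ₁ ≠ τ₂): C₂ = C_in[1 − (τ₁ e^(−t/τ₁) − τ₂ e^(−t/τ₂))/(τ₁ − τ₂)].
At t = 31.71: e^(−t/τ₁) = 0.323086, e^(−t/τ₂) = 0.422142.
C₂ = 4.417·[1 − (28.0660·0.323086 − 36.7689·0.422142)/(-8.70283)] = 4.417·0.258412 = 1.14141 g/L.

1.141 g/L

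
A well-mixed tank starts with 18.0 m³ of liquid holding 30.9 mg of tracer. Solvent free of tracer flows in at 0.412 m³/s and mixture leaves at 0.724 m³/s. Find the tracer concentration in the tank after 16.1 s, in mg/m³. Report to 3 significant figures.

1.11 mg/m³

Total volume: dV/dt = Q_in − Q_out = -0.31200 m³/s, so V(t) = 18.0 − 0.31200 t and V(16.1) = 12.977 m³.
No tracer enters, so dm/dt = −Q_out · (m/V).
dm/m = −Q_out dt/(V₀ − 0.31200 t); integrating gives ln(m/m₀) = −(Q_out/(Q_in−Q_out)) ln(V/V₀).
m = m₀ (V₀/V)^(Q_out/(Q_in−Q_out)) = 30.9 × (18.0/12.977)^(-2.3205) = 14.461 mg.
C = m/V = 14.461/12.977 = 1.1144 mg/m³.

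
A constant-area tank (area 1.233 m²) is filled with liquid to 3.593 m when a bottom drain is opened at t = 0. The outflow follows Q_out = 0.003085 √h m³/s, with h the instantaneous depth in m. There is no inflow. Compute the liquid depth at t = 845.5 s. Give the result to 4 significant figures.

0.7019 m

Mass balance (ρ constant): A dh/dt = −0.003085 √h.
Separate and integrate: 2(√h − √h₀) = −(0.003085/A) t.
√h = √3.593 − 0.003085·845.5/(2·1.233) = 1.89552 − 1.05773 = 0.837789.
h = 0.837789² = 0.701890 m.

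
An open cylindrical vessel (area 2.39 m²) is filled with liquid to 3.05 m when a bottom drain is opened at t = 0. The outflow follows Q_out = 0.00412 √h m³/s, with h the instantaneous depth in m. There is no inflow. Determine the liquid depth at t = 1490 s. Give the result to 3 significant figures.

With no inflow, A dh/dt = −0.00412 √h.
Separate and integrate: 2(√h − √h₀) = −(0.00412/A) t.
√h = √3.05 − 0.00412·1490/(2·2.39) = 1.7464 − 1.2843 = 0.46216.
h = 0.46216² = 0.21359 m.

0.214 m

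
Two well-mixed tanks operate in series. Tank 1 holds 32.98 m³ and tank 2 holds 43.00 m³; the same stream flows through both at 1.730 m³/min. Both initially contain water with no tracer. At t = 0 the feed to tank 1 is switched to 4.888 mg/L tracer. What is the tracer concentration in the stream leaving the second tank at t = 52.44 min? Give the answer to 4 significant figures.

3.372 mg/L

Each tank obeys Vᵢ dCᵢ/dt = Q(Cᵢ₋₁ − Cᵢ), so τᵢ = Vᵢ/Q.
τ₁ = 32.98/1.730 = 19.0636 min; τ₂ = 43.00/1.730 = 24.8555 min.
Solving the cascade with C₁(0)=C₂(0)=0 gives C₂(t) = C_in[1 − (τ₁ e^(−t/τ₁) − τ₂ e^(−t/τ₂))/(τ₁ − τ₂)].
At t = 52.44: e^(−t/τ₁) = 0.0638771, e^(−t/τ₂) = 0.121263.
C₂ = 4.888·[1 − (19.0636·0.0638771 − 24.8555·0.121263)/(-5.79191)] = 4.888·0.689857 = 3.37202 mg/L.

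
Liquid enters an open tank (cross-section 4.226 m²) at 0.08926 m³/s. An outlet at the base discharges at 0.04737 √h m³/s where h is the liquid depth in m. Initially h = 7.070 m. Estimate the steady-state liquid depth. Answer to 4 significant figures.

3.551 m

Unsteady balance on liquid volume: A dh/dt = Q_in − 0.04737 √h. At steady state dh/dt = 0:
Q_in = 0.04737 √h_ss ⇒ √h_ss = 0.08926/0.04737 = 1.88431.
h_ss = 1.88431² = 3.55064 m. (Since h₀ = 7.070 m > h_ss, the level will fall toward this value.)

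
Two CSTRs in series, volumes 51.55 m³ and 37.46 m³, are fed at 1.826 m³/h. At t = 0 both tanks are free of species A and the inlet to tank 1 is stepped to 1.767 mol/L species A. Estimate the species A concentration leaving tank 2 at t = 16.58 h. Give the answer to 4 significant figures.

0.2673 mol/L

Time constants: τᵢ = Vᵢ/Q for each well-mixed tank.
τ₁ = 51.55/1.826 = 28.2311 h; τ₂ = 37.46/1.826 = 20.5148 h.
Solving the cascade with C₁(0)=C₂(0)=0 gives C₂(t) = C_in[1 − (τ₁ e^(−t/τ₁) − τ₂ e^(−t/τ₂))/(τ₁ − τ₂)].
At t = 16.58: e^(−t/τ₁) = 0.555829, e^(−t/τ₂) = 0.445661.
C₂ = 1.767·[1 − (28.2311·0.555829 − 20.5148·0.445661)/(7.71632)] = 1.767·0.151277 = 0.267306 mol/L.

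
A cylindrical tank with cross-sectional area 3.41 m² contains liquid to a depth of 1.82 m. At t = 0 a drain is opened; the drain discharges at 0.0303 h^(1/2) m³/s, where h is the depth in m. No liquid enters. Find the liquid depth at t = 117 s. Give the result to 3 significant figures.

0.688 m

Volume balance on the tank: A dh/dt = −0.0303 √h.
This is separable: 2 d(√h)/dt = −0.0303/A, so √h = √h₀ − (0.0303/(2A)) t.
√h = √1.82 − 0.0303·117/(2·3.41) = 1.3491 − 0.51981 = 0.82926.
h = 0.82926² = 0.68768 m.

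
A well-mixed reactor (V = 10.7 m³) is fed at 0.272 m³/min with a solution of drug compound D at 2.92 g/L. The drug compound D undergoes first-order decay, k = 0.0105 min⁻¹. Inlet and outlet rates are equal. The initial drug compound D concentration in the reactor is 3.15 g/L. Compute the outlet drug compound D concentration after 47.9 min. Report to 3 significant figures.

2.26 g/L

Accumulation = in − out − consumed: V dC/dt = Q C_in − Q C − k V C.
This is linear with rate a = Q/V + k = 0.035921 min⁻¹.
C_ss = Q C_in/(Q + kV) = 2.0664 g/L; C(t) = C_ss + (C₀ − C_ss) e^(−a t).
C(47.9) = 2.0664 + (1.0836)·e^(−0.035921·47.9) = 2.0664 + (1.0836)·0.17896 = 2.2604 g/L.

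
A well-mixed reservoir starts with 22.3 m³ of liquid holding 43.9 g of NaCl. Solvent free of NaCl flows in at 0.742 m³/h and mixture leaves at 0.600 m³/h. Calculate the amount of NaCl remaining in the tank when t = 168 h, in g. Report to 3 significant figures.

2.03 g

Let m(t) be the amount of NaCl. Volume: V(t) = V₀ + (Q_in − Q_out) t = 22.3 + 0.14200 t; V(168) = 46.156 m³.
Solute balance: dm/dt = 0 − Q_out C = −Q_out m/V(t).
Separate: dm/m = −Q_out dt/V(t) ⇒ ln(m/m₀) = −(Q_out/(Q_in−Q_out)) ln(V/V₀).
m = m₀ (V₀/V)^(Q_out/(Q_in−Q_out)) = 43.9 × (22.3/46.156)^(4.2254) = 2.0304 g.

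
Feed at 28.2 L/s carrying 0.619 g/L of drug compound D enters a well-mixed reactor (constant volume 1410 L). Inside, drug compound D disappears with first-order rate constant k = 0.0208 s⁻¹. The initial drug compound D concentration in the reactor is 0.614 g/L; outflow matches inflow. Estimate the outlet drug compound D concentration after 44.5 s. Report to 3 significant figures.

0.354 g/L

Species balance: V dC/dt = Q C_in − Q C − k V C.
dC/dt = (Q/V) C_in − (Q/V + k) C; effective rate a = Q/V + k = 0.020000 + 0.0208 = 0.040800 s⁻¹.
C_ss = Q C_in/(Q + kV) = 0.30343 g/L; C(t) = C_ss + (C₀ − C_ss) e^(−a t).
C(44.5) = 0.30343 + (0.31057)·e^(−0.040800·44.5) = 0.30343 + (0.31057)·0.16274 = 0.35397 g/L.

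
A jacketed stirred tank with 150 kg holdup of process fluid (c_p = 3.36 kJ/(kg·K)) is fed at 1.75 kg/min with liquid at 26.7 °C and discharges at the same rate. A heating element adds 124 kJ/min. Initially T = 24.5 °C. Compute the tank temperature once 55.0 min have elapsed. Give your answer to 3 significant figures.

35.5 °C

M c_p dT/dt = ṁ c_p (T_in − T) + Q̇.
τ = M/ṁ = 85.714 min; T_ss = T_in + Q̇/(ṁ c_p) = 26.7 + 124/(1.75·3.36) = 47.788 °C.
Integrating: T(t) = T_ss + (T₀ − T_ss) e^(−t/τ).
T(55.0) = 47.788 + (-23.288)·e^(−55.0/85.714) = 47.788 + (-23.288)·0.52641 = 35.529 °C.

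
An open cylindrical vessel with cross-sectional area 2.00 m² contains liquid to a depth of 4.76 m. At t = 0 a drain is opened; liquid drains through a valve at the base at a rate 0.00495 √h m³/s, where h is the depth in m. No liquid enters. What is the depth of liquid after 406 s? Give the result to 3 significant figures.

2.82 m

Accumulation of liquid (constant cross-section A): A dh/dt = −0.00495 √h.
This is separable: 2 d(√h)/dt = −0.00495/A, so √h = √h₀ − (0.00495/(2A)) t.
√h = √4.76 − 0.00495·406/(2·2.00) = 2.1817 − 0.50243 = 1.6793.
h = 1.6793² = 2.8201 m.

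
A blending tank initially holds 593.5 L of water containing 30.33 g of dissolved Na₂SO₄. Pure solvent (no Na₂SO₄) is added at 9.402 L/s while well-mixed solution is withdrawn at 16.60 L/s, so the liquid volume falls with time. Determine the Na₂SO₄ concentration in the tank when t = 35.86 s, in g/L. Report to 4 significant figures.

Let m(t) be the amount of Na₂SO₄. Volume: V(t) = V₀ + (Q_in − Q_out) t = 593.5 − 7.19800 t; V(35.86) = 335.380 L.
No Na₂SO₄ enters, so dm/dt = −Q_out · (m/V).
dm/m = −Q_out dt/(V₀ − 7.19800 t); integrating gives ln(m/m₀) = −(Q_out/(Q_in−Q_out)) ln(V/V₀).
m = m₀ (V₀/V)^(Q_out/(Q_in−Q_out)) = 30.33 × (593.5/335.380)^(-2.30620) = 8.13211 g.
C = m/V = 8.13211/335.380 = 0.0242475 g/L.

0.02425 g/L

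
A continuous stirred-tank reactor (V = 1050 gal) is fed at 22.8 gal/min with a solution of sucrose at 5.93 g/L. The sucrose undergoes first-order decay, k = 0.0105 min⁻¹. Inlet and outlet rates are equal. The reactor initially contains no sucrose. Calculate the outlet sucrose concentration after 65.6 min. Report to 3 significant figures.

Accumulation = in − out − consumed: V dC/dt = Q C_in − Q C − k V C.
This is linear with rate a = Q/V + k = 0.032214 min⁻¹.
C_ss = Q C_in/(Q + kV) = 3.9972 g/L; C(t) = C_ss + (C₀ − C_ss) e^(−a t).
C(65.6) = 3.9972 + (-3.9972)·e^(−0.032214·65.6) = 3.9972 + (-3.9972)·0.12084 = 3.5141 g/L.

3.51 g/L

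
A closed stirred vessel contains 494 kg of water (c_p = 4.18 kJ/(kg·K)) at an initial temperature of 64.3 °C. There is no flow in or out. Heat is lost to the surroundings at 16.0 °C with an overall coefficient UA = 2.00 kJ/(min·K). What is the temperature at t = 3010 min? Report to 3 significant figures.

18.6 °C

Heat balance on the well-mixed liquid: M c_p dT/dt = −UA(T − T_amb).
dT/dt = (T_ss − T)/τ with T_ss = T_amb = 16.000 °C, τ = M c_p/UA = 494·4.18/2.00 = 1032.5 min.
Integrating: T(t) = T_ss + (T₀ − T_ss) e^(−t/τ).
T(3010) = 16.000 + (48.300)·0.054184 = 18.617 °C.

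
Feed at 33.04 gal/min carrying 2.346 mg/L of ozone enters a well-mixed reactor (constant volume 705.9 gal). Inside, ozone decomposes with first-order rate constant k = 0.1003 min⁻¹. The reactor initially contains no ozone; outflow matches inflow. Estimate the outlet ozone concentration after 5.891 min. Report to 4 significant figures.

0.4327 mg/L

Accumulation = in − out − consumed: V dC/dt = Q C_in − Q C − k V C.
This is linear with rate a = Q/V + k = 0.147105 min⁻¹.
C_ss = Q C_in/(Q + kV) = 0.746442 mg/L; C(t) = C_ss + (C₀ − C_ss) e^(−a t).
C(5.891) = 0.746442 + (-0.746442)·e^(−0.147105·5.891) = 0.746442 + (-0.746442)·0.420379 = 0.432653 mg/L.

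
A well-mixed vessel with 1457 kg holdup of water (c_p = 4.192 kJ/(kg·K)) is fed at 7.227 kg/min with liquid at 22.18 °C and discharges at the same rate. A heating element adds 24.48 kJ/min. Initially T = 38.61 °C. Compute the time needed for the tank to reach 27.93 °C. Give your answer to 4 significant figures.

Energy balance: M c_p dT/dt = ṁ c_p (T_in − T) + 24.48.
τ = M/ṁ = 201.605 min; T_ss = T_in + Q̇/(ṁ c_p) = 22.9880 °C.
T(t) = T_ss + (T₀ − T_ss) e^(−t/τ). Set T = 27.93:
e^(−t/τ) = (27.93 − 22.9880)/(38.61 − 22.9880) = 0.316347
t = −201.605 · ln(0.316347) = 232.030 min.

232.0 min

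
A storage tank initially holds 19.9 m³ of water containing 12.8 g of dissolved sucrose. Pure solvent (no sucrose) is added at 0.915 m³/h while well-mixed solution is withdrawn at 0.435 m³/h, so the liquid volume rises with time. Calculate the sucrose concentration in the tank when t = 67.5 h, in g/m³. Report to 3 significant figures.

0.102 g/m³

Total volume: dV/dt = Q_in − Q_out = 0.48000 m³/h, so V(t) = 19.9 + 0.48000 t and V(67.5) = 52.300 m³.
No sucrose enters, so dm/dt = −Q_out · (m/V).
dm/m = −Q_out dt/(V₀ + 0.48000 t); integrating gives ln(m/m₀) = −(Q_out/(Q_in−Q_out)) ln(V/V₀).
m = m₀ (V₀/V)^(Q_out/(Q_in−Q_out)) = 12.8 × (19.9/52.300)^(0.90625) = 5.3322 g.
C = m/V = 5.3322/52.300 = 0.10195 g/m³.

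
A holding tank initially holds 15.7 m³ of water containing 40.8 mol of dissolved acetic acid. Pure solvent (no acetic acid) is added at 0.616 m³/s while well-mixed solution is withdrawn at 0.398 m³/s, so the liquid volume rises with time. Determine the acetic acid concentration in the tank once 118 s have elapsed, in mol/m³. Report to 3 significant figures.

Let m(t) be the amount of acetic acid. Volume: V(t) = V₀ + (Q_in − Q_out) t = 15.7 + 0.21800 t; V(118) = 41.424 m³.
Species balance (pure solvent in): dm/dt = −Q_out · m/V(t).
dm/m = −Q_out dt/(V₀ + 0.21800 t); integrating gives ln(m/m₀) = −(Q_out/(Q_in−Q_out)) ln(V/V₀).
m = m₀ (V₀/V)^(Q_out/(Q_in−Q_out)) = 40.8 × (15.7/41.424)^(1.8257) = 6.9407 mol.
C = m/V = 6.9407/41.424 = 0.16755 mol/m³.

0.168 mol/m³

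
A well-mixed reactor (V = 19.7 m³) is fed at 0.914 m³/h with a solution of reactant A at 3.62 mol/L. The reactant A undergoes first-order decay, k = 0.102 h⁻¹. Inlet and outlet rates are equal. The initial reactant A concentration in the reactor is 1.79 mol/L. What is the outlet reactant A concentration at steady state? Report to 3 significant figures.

1.13 mol/L

Accumulation = in − out − consumed: V dC/dt = Q C_in − Q C − k V C.
Steady state (dC/dt = 0): C_ss = Q C_in/(Q + kV) = C_in/(1 + kV/Q).
C_ss = 0.914·3.62/(0.914 + 0.102·19.7) = 3.3087/2.9234 = 1.1318 mol/L.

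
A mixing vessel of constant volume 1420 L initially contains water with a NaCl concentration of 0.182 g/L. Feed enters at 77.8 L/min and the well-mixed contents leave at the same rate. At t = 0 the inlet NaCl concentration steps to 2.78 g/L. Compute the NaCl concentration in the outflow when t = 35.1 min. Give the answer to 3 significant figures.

Unsteady species balance (constant V, well mixed): V dC/dt = Q(C_in − C).
So dC/dt = (C_in − C)/τ with τ = V/Q = 1420/77.8 = 18.252 min.
This is linear first-order; C(t) = C_in + (C₀ − C_in) e^(−t/τ).
C(35.1) = 2.78 + (0.182 − 2.78)·e^(−35.1/18.252) = 2.78 + (-2.5980)·0.14616 = 2.4003 g/L.

2.40 g/L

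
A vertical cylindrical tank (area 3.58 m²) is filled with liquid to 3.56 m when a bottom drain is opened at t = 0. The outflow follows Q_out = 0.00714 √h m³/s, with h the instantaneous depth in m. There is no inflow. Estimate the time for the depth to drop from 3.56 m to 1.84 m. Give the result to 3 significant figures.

532 s

A dh/dt = −Q_out = −0.00714 √h.
Separate and integrate: 2(√h − √h₀) = −(0.00714/A) t.
t = 2A(√h₀ − √h)/0.00714 = 2·3.58·(√3.56 − √1.84)/0.00714
  = 7.1600 × (1.8868 − 1.3565) / 0.00714 = 531.82 s.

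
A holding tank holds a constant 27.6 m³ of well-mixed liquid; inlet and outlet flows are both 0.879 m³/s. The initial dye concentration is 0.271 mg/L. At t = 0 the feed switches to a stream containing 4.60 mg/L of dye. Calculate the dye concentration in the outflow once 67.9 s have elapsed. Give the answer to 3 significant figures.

Unsteady species balance (constant V, well mixed): V dC/dt = Q(C_in − C).
Rewrite as dC/dt + C/τ = C_in/τ, τ = V/Q = 31.399 s.
This is linear first-order; C(t) = C_in + (C₀ − C_in) e^(−t/τ).
C(67.9) = 4.60 + (0.271 − 4.60)·e^(−67.9/31.399) = 4.60 + (-4.3290)·0.11504 = 4.1020 mg/L.

4.10 mg/L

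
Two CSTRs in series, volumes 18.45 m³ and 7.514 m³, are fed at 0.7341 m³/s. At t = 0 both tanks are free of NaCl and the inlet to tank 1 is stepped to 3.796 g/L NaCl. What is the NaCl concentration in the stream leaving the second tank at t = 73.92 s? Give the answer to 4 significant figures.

3.460 g/L

Species balance on tank i: dCᵢ/dt = (Cᵢ₋₁ − Cᵢ)/τᵢ with τᵢ = Vᵢ/Q.
τ₁ = 18.45/0.7341 = 25.1328 s; τ₂ = 7.514/0.7341 = 10.2357 s.
Tank 1: C₁ = C_in(1 − e^(−t/τ₁)). Tank 2 (τ₁ ≠ τ₂): C₂ = C_in[1 − (τ₁ e^(−t/τ₁) − τ₂ e^(−t/τ₂))/(τ₁ − τ₂)].
At t = 73.92: e^(−t/τ₁) = 0.0528037, e^(−t/τ₂) = 0.000730480.
C₂ = 3.796·[1 − (25.1328·0.0528037 − 10.2357·0.000730480)/(14.8972)] = 3.796·0.911417 = 3.45974 g/L.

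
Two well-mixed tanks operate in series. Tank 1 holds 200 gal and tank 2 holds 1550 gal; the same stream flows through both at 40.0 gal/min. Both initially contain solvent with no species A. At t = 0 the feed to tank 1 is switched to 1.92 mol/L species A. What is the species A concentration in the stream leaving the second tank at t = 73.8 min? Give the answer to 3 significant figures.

Each tank obeys Vᵢ dCᵢ/dt = Q(Cᵢ₋₁ − Cᵢ), so τᵢ = Vᵢ/Q.
τ₁ = 200/40.0 = 5.0000 min; τ₂ = 1550/40.0 = 38.750 min.
Solving the cascade with C₁(0)=C₂(0)=0 gives C₂(t) = C_in[1 − (τ₁ e^(−t/τ₁) − τ₂ e^(−t/τ₂))/(τ₁ − τ₂)].
At t = 73.8: e^(−t/τ₁) = 3.8888e-07, e^(−t/τ₂) = 0.14889.
C₂ = 1.92·[1 − (5.0000·3.8888e-07 − 38.750·0.14889)/(-33.750)] = 1.92·0.82905 = 1.5918 mol/L.

1.59 mol/L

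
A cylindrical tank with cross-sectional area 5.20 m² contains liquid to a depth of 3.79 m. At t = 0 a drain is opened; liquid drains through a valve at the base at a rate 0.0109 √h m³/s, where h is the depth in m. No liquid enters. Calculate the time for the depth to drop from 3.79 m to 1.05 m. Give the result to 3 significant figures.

With no inflow, A dh/dt = −0.0109 √h.
∫ h^(−1/2) dh = −(0.0109/A) ∫ dt, giving 2√h = 2√h₀ − (0.0109/A) t.
t = 2A(√h₀ − √h)/0.0109 = 2·5.20·(√3.79 − √1.05)/0.0109
  = 10.400 × (1.9468 − 1.0247) / 0.0109 = 879.80 s.

880 s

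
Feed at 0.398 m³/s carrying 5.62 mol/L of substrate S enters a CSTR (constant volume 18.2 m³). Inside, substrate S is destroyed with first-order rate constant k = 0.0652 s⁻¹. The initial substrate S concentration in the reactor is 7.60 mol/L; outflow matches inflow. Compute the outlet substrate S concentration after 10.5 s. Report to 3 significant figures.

3.89 mol/L

Species balance: V dC/dt = Q C_in − Q C − k V C.
This is linear with rate a = Q/V + k = 0.087068 s⁻¹.
C_ss = Q C_in/(Q + kV) = 1.4115 mol/L; C(t) = C_ss + (C₀ − C_ss) e^(−a t).
C(10.5) = 1.4115 + (6.1885)·e^(−0.087068·10.5) = 1.4115 + (6.1885)·0.40083 = 3.8921 mol/L.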